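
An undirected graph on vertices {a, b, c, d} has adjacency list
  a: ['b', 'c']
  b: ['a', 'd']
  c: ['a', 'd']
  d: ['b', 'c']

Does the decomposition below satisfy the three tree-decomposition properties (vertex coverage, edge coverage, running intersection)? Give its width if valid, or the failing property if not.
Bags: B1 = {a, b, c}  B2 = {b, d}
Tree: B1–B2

A tree decomposition must satisfy three properties: every vertex lies in some bag; for every edge, both endpoints lie together in some bag; and for every vertex, the bags containing it form a connected subtree. Here edge (c,d) lies in no bag, so the decomposition is invalid.

No — edge (c,d) lies in no bag.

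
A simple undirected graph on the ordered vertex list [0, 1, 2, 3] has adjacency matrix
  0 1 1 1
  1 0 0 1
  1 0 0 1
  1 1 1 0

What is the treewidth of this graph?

A width-2 tree decomposition is:
Bags: B1 = {0, 1, 3}  B2 = {0, 2, 3}
Tree: B1–B2
Every bag has size at most 3, so the width is 3 − 1 = 2 and tw(G) ≤ 2. On the other hand G contains the 3-clique {0, 1, 3}. A clique must lie in a single bag of any decomposition, so no decomposition can have width below 2. Therefore the treewidth is 2.

2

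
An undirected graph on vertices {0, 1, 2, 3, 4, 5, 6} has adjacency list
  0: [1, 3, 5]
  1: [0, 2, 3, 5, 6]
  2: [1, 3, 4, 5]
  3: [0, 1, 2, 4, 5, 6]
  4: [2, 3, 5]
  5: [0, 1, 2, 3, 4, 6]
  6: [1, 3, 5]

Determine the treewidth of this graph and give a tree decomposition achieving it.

The largest bag has 4 vertices, giving width 3; this decomposition certifies tw(G) ≤ 3. On the other hand G contains the 4-clique {0, 1, 3, 5}. A clique must lie in a single bag of any decomposition, so no decomposition can have width below 3. The upper and lower bounds meet at 3, so that is the treewidth.

Treewidth 3.
Bags: B1 = {2, 3, 4, 5}  B2 = {1, 2, 3, 5}  B3 = {0, 1, 3, 5}  B4 = {1, 3, 5, 6}
Tree: B1–B2, B2–B3, B2–B4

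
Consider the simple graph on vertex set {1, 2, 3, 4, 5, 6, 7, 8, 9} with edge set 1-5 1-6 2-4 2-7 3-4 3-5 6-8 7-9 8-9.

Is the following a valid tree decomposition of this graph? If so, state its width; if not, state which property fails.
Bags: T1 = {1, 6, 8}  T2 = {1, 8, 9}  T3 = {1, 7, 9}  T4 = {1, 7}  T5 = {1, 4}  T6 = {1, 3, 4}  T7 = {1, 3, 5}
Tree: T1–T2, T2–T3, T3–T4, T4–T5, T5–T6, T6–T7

No — vertex 2 appears in no bag.

A tree decomposition must satisfy three properties: every vertex lies in some bag; for every edge, both endpoints lie together in some bag; and for every vertex, the bags containing it form a connected subtree. Here vertex 2 appears in no bag, so the decomposition is invalid.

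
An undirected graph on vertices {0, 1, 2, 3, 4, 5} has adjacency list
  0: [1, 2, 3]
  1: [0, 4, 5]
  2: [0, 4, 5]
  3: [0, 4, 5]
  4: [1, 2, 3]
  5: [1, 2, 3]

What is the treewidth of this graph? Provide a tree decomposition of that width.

Every bag has size at most 4, so the width is 4 − 1 = 3 and tw(G) ≤ 3. For the lower bound: the 4 vertex sets {3,5}, {0,1}, {4}, {2} are disjoint, each induces a connected subgraph, and every pair is joined by at least one edge of G. Contracting each set to a single vertex therefore yields K_{4} as a minor, and since treewidth is minor-monotone, tw(G) ≥ tw(K_{4}) = 3. Therefore the treewidth is 3.

Treewidth 3.
One optimal decomposition is:
Bags: B1 = {0, 3, 4, 5}  B2 = {0, 1, 4, 5}  B3 = {0, 2, 4, 5}
Tree: B1–B2, B2–B3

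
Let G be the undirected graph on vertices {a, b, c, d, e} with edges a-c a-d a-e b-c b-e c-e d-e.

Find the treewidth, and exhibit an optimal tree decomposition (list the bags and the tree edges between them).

The largest bag has 3 vertices, giving width 2; this decomposition certifies tw(G) ≤ 2. For the lower bound, the 3 vertices {a, d, e} are pairwise adjacent, and any tree decomposition puts a clique entirely inside one bag — forcing width ≥ 2. The upper and lower bounds meet at 2, so that is the treewidth.

Treewidth 2.
One optimal decomposition is:
Bags: B1 = {a, d, e}  B2 = {a, c, e}  B3 = {b, c, e}
Tree: B1–B2, B2–B3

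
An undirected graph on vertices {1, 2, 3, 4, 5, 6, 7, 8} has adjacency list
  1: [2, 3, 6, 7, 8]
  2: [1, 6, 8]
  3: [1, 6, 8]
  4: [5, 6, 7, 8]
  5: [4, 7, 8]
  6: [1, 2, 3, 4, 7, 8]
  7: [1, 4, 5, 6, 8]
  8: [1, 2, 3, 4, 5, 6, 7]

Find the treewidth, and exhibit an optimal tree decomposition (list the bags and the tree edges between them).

Treewidth 3.
Bags: B1 = {4, 6, 7, 8}  B2 = {1, 6, 7, 8}  B3 = {4, 5, 7, 8}  B4 = {1, 2, 6, 8}  B5 = {1, 3, 6, 8}
Tree: B1–B2, B1–B3, B2–B4, B4–B5

The largest bag has 4 vertices, giving width 3; this decomposition certifies tw(G) ≤ 3. Conversely, {4, 5, 7, 8} is a clique of size 4, and the vertices of any clique must share a bag in every tree decomposition; so some bag has ≥ 4 vertices and tw(G) ≥ 3. Combining the bounds, tw(G) = 3.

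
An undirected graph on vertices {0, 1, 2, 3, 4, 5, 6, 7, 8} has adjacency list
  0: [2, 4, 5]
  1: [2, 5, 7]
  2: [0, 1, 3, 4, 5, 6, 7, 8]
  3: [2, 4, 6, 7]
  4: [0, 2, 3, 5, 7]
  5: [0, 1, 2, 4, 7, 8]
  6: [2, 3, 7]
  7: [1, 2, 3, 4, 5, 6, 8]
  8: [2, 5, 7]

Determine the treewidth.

A width-3 tree decomposition is:
Bags: B1 = {2, 4, 5, 7}  B2 = {0, 2, 4, 5}  B3 = {1, 2, 5, 7}  B4 = {2, 5, 7, 8}  B5 = {2, 3, 4, 7}  B6 = {2, 3, 6, 7}
Tree: B1–B2, B1–B3, B1–B4, B1–B5, B5–B6
Each bag holds 4 vertices, so the decomposition has width 3, which upper-bounds the treewidth. For the lower bound, the 4 vertices {0, 2, 4, 5} are pairwise adjacent, and any tree decomposition puts a clique entirely inside one bag — forcing width ≥ 3. Therefore the treewidth is 3.

3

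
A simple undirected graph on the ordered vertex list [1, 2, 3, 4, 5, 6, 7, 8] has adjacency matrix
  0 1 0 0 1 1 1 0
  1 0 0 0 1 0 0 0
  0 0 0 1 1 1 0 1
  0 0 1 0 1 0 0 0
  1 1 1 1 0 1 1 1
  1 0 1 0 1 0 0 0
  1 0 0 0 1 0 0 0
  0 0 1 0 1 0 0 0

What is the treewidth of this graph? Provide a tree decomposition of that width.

Treewidth 2.
Bags: B1 = {3, 5, 6}  B2 = {1, 5, 6}  B3 = {3, 5, 8}  B4 = {1, 2, 5}  B5 = {3, 4, 5}  B6 = {1, 5, 7}
Tree: B1–B2, B1–B3, B2–B4, B1–B5, B2–B6

Every bag has size at most 3, so the width is 3 − 1 = 2 and tw(G) ≤ 2. Conversely, {3, 5, 8} is a clique of size 3, and the vertices of any clique must share a bag in every tree decomposition; so some bag has ≥ 3 vertices and tw(G) ≥ 2. Therefore the treewidth is 2.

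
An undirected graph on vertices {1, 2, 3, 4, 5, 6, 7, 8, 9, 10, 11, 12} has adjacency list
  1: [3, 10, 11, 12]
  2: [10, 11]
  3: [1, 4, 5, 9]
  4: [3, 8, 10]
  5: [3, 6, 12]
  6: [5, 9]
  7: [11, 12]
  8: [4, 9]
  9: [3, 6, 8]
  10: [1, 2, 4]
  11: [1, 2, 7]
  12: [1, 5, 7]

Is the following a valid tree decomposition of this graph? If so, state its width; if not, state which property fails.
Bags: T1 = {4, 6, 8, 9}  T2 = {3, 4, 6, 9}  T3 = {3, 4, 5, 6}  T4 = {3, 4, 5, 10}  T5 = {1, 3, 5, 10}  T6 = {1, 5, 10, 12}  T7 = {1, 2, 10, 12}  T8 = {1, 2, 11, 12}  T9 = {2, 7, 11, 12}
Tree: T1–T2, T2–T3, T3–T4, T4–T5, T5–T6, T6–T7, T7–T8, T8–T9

Vertex coverage: the bags together contain {1, 2, 3, 4, 5, 6, 7, 8, 9, 10, 11, 12}, the full vertex set. Edge coverage: each edge of G has both endpoints in at least one bag. Running intersection: for every vertex, the bags containing it form a connected subtree. All three properties hold, so this is a valid tree decomposition of width max|bag| − 1 = 3, and hence tw(G) ≤ 3.

Yes; width 3.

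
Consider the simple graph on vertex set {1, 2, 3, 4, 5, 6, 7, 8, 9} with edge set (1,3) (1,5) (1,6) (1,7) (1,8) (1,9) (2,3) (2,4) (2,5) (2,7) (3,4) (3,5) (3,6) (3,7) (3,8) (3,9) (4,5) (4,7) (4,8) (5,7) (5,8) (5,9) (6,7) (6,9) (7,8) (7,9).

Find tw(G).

A width-4 tree decomposition is:
Bags: B1 = {1, 3, 5, 7, 8}  B2 = {1, 3, 5, 7, 9}  B3 = {3, 4, 5, 7, 8}  B4 = {1, 3, 6, 7, 9}  B5 = {2, 3, 4, 5, 7}
Tree: B1–B2, B1–B3, B2–B4, B3–B5
Each bag holds 5 vertices, so the decomposition has width 4, which upper-bounds the treewidth. On the other hand G contains the 5-clique {1, 3, 5, 7, 8}. A clique must lie in a single bag of any decomposition, so no decomposition can have width below 4. Hence tw(G) = 4 exactly.

4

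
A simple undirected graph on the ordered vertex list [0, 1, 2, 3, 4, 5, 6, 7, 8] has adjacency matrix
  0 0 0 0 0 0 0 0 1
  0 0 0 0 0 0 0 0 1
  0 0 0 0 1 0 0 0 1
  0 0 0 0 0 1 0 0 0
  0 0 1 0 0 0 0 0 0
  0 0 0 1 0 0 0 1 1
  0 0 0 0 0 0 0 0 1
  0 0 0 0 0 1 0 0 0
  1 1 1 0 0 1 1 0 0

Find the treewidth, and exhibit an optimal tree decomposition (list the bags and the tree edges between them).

Treewidth 1.
One optimal decomposition is:
Bags: B1 = {1, 8}  B2 = {5, 8}  B3 = {5, 7}  B4 = {2, 8}  B5 = {0, 8}  B6 = {3, 5}  B7 = {2, 4}  B8 = {6, 8}
Tree: B1–B2, B2–B3, B2–B4, B2–B5, B3–B6, B4–B7, B4–B8

Each bag holds 2 vertices, so the decomposition has width 1, which upper-bounds the treewidth. Any graph with an edge has treewidth ≥ 1, and G has the edge 8–1. The upper and lower bounds meet at 1, so that is the treewidth.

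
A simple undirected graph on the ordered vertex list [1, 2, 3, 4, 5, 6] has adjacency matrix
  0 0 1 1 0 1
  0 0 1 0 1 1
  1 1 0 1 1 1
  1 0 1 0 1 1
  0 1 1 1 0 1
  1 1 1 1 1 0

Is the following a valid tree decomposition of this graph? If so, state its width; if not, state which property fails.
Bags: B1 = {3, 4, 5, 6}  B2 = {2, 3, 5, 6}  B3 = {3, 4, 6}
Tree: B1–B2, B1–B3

A tree decomposition must satisfy three properties: every vertex lies in some bag; for every edge, both endpoints lie together in some bag; and for every vertex, the bags containing it form a connected subtree. Here vertex 1 appears in no bag, so the decomposition is invalid.

No — vertex 1 appears in no bag.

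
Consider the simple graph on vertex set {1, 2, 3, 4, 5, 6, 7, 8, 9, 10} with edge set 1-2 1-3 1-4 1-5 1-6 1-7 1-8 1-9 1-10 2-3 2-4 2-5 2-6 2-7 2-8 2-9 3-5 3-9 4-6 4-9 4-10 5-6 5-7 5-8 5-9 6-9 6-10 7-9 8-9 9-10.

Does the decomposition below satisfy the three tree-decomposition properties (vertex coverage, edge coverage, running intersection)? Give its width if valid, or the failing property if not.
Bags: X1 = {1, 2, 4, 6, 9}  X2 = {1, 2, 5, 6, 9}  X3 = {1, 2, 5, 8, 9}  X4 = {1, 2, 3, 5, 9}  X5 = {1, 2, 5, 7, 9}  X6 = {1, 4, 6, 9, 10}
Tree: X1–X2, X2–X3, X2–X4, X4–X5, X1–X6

Yes; width 4.

Vertex coverage: the bags together contain {1, 2, 3, 4, 5, 6, 7, 8, 9, 10}, the full vertex set. Edge coverage: each edge of G has both endpoints in at least one bag. Running intersection: for every vertex, the bags containing it form a connected subtree. All three properties hold, so this is a valid tree decomposition of width max|bag| − 1 = 4, and hence tw(G) ≤ 4.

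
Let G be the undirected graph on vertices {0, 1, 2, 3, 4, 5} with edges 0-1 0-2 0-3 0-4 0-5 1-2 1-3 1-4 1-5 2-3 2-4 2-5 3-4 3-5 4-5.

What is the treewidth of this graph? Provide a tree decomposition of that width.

Treewidth 5.
Bags: B1 = {0, 1, 2, 3, 4, 5}
Tree: (single bag)

A single bag containing all 6 vertices is trivially a valid decomposition of width 5. Conversely, {0, 1, 2, 3, 4, 5} is a clique of size 6, and the vertices of any clique must share a bag in every tree decomposition; so some bag has ≥ 6 vertices and tw(G) ≥ 5. The upper and lower bounds meet at 5, so that is the treewidth.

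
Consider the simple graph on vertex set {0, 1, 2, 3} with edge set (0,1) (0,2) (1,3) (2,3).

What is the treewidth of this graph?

2

A width-2 tree decomposition is:
Bags: B1 = {0, 1, 3}  B2 = {0, 2, 3}
Tree: B1–B2
Each bag holds 3 vertices, so the decomposition has width 2, which upper-bounds the treewidth. The edges 3–1–0–2–3 form a cycle, so G is not a tree and its treewidth is at least 2. Hence tw(G) = 2 exactly.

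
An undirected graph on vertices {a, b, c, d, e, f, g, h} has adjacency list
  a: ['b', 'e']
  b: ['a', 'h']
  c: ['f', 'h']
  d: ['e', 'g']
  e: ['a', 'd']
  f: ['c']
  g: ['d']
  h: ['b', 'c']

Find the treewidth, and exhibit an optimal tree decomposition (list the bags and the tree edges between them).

Treewidth 1.
Bags: B1 = {d, g}  B2 = {d, e}  B3 = {a, e}  B4 = {a, b}  B5 = {b, h}  B6 = {c, h}  B7 = {c, f}
Tree: B1–B2, B2–B3, B3–B4, B4–B5, B5–B6, B6–B7

The largest bag has 2 vertices, giving width 1; this decomposition certifies tw(G) ≤ 1. Since G has at least one edge (e.g. g–d), it is not an edgeless graph, so tw(G) ≥ 1. Hence tw(G) = 1 exactly.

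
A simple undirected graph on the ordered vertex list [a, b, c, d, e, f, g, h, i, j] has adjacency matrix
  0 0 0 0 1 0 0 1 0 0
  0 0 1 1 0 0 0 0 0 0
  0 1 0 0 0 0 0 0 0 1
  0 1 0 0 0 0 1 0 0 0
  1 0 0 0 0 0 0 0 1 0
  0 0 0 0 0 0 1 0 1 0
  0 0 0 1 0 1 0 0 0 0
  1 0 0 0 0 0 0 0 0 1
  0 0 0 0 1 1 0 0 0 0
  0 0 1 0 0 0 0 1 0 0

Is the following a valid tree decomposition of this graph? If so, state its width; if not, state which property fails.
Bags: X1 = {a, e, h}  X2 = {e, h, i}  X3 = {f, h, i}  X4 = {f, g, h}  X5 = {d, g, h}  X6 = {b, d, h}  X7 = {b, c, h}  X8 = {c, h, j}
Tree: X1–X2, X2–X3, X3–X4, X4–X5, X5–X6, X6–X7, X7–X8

Vertex coverage: the bags together contain {a, b, c, d, e, f, g, h, i, j}, the full vertex set. Edge coverage: each edge of G has both endpoints in at least one bag. Running intersection: for every vertex, the bags containing it form a connected subtree. All three properties hold, so this is a valid tree decomposition of width max|bag| − 1 = 2, and hence tw(G) ≤ 2.

Yes; width 2.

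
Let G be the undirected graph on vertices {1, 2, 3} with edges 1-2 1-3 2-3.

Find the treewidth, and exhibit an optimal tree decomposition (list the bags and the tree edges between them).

With just one bag of size 3, the width is 3 − 1 = 2, so tw(G) ≤ 2. Conversely, {1, 2, 3} is a clique of size 3, and the vertices of any clique must share a bag in every tree decomposition; so some bag has ≥ 3 vertices and tw(G) ≥ 2. Combining the bounds, tw(G) = 2.

Treewidth 2.
One optimal decomposition is:
Bags: B1 = {1, 2, 3}
Tree: (single bag)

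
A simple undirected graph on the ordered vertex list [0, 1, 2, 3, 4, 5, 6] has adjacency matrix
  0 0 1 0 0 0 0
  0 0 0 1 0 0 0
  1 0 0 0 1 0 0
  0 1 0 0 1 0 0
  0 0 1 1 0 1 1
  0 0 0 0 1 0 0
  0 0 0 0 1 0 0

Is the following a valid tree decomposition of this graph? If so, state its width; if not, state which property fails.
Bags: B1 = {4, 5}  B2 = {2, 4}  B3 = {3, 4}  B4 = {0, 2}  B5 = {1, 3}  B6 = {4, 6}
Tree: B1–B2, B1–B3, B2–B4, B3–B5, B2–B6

Every vertex of G appears in some bag (union = {0, 1, 2, 3, 4, 5, 6}); every edge is covered by a bag; and for each vertex v the set of bags containing v is connected in the bag tree. The decomposition is therefore valid. The largest bag has 2 vertices, so the width is 1.

Yes; width 1.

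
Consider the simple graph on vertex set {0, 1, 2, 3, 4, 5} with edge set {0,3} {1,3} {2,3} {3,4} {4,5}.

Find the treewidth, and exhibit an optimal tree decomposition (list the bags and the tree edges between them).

Treewidth 1.
One optimal decomposition is:
Bags: B1 = {3, 4}  B2 = {4, 5}  B3 = {1, 3}  B4 = {2, 3}  B5 = {0, 3}
Tree: B1–B2, B1–B3, B1–B4, B1–B5

Every bag has size at most 2, so the width is 2 − 1 = 1 and tw(G) ≤ 1. G has an edge, so its treewidth is at least 1. Therefore the treewidth is 1.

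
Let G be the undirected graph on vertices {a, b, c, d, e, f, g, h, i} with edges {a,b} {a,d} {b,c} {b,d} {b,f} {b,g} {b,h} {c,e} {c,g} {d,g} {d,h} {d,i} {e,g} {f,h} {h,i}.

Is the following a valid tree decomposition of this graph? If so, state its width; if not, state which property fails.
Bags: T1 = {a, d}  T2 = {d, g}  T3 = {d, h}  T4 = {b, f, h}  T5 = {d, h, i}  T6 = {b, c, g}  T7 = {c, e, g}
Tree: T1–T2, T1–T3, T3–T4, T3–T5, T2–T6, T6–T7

A tree decomposition must satisfy three properties: every vertex lies in some bag; for every edge, both endpoints lie together in some bag; and for every vertex, the bags containing it form a connected subtree. Here edge (b,d) lies in no bag, so the decomposition is invalid.

No — edge (b,d) lies in no bag.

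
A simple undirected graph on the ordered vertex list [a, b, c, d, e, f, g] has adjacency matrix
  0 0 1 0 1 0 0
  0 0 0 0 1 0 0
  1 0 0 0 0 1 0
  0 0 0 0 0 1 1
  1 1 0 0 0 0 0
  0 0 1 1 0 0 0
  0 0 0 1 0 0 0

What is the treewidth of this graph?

A width-1 tree decomposition is:
Bags: B1 = {d, g}  B2 = {d, f}  B3 = {c, f}  B4 = {a, c}  B5 = {a, e}  B6 = {b, e}
Tree: B1–B2, B2–B3, B3–B4, B4–B5, B5–B6
Every bag has size at most 2, so the width is 2 − 1 = 1 and tw(G) ≤ 1. G has an edge, so its treewidth is at least 1. Combining the bounds, tw(G) = 1.

1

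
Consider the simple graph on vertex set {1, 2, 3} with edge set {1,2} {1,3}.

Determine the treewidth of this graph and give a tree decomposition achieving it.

Each bag holds 2 vertices, so the decomposition has width 1, which upper-bounds the treewidth. Any graph with an edge has treewidth ≥ 1, and G has the edge 1–2. The upper and lower bounds meet at 1, so that is the treewidth.

Treewidth 1.
Bags: B1 = {1, 2}  B2 = {1, 3}
Tree: B1–B2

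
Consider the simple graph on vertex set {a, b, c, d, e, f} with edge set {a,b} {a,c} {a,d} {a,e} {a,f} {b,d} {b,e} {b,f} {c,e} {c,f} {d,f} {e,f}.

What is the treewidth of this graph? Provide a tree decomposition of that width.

Treewidth 3.
Bags: B1 = {a, b, d, f}  B2 = {a, b, e, f}  B3 = {a, c, e, f}
Tree: B1–B2, B2–B3

Each bag holds 4 vertices, so the decomposition has width 3, which upper-bounds the treewidth. For the lower bound, the 4 vertices {a, b, d, f} are pairwise adjacent, and any tree decomposition puts a clique entirely inside one bag — forcing width ≥ 3. Hence tw(G) = 3 exactly.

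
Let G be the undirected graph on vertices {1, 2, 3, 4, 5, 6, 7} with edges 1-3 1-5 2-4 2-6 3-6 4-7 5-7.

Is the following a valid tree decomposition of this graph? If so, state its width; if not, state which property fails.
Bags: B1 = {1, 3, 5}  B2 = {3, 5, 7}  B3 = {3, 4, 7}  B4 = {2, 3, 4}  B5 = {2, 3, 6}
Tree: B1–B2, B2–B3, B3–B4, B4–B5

Yes; width 2.

Checking the three conditions: (i) the bags cover all of {1, 2, 3, 4, 5, 6, 7}; (ii) for each edge, some bag contains both endpoints; (iii) the bags containing any fixed vertex form a subtree. All hold, so the decomposition is valid with width 3 − 1 = 2.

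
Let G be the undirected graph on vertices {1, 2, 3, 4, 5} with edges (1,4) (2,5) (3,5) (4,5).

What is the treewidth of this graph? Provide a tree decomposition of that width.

Treewidth 1.
Bags: B1 = {4, 5}  B2 = {2, 5}  B3 = {1, 4}  B4 = {3, 5}
Tree: B1–B2, B1–B3, B1–B4

Every bag has size at most 2, so the width is 2 − 1 = 1 and tw(G) ≤ 1. Any graph with an edge has treewidth ≥ 1, and G has the edge 4–5. Hence tw(G) = 1 exactly.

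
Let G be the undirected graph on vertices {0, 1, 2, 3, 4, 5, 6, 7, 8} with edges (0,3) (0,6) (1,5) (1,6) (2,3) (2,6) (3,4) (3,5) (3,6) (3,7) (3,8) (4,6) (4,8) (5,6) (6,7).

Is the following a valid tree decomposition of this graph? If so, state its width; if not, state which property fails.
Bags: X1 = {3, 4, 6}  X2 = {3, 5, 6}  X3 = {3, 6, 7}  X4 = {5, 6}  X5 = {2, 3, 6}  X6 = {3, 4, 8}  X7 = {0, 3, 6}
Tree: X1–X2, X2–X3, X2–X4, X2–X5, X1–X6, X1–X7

No — vertex 1 appears in no bag.

A tree decomposition must satisfy three properties: every vertex lies in some bag; for every edge, both endpoints lie together in some bag; and for every vertex, the bags containing it form a connected subtree. Here vertex 1 appears in no bag, so the decomposition is invalid.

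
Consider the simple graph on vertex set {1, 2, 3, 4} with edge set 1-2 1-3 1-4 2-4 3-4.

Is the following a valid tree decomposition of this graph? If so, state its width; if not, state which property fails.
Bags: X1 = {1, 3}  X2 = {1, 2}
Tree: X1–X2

A tree decomposition must satisfy three properties: every vertex lies in some bag; for every edge, both endpoints lie together in some bag; and for every vertex, the bags containing it form a connected subtree. Here vertex 4 appears in no bag, so the decomposition is invalid.

No — vertex 4 appears in no bag.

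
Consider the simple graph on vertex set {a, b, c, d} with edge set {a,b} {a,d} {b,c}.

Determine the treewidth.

A width-1 tree decomposition is:
Bags: B1 = {a, d}  B2 = {a, b}  B3 = {b, c}
Tree: B1–B2, B2–B3
Each bag holds 2 vertices, so the decomposition has width 1, which upper-bounds the treewidth. G has an edge, so its treewidth is at least 1. Therefore the treewidth is 1.

1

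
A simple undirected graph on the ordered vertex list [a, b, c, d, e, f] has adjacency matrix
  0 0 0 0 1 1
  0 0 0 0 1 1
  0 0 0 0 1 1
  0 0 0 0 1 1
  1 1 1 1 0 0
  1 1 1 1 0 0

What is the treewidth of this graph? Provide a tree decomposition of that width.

The largest bag has 3 vertices, giving width 2; this decomposition certifies tw(G) ≤ 2. Since f–a–e–c–f is a cycle in G, G is not acyclic. Forests are exactly the graphs of treewidth ≤ 1, so tw(G) ≥ 2. The upper and lower bounds meet at 2, so that is the treewidth.

Treewidth 2.
One such decomposition:
Bags: B1 = {a, e, f}  B2 = {c, e, f}  B3 = {b, e, f}  B4 = {d, e, f}
Tree: B1–B2, B2–B3, B3–B4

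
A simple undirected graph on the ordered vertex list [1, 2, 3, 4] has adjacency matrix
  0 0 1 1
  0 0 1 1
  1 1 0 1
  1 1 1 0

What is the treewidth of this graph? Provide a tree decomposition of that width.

Every bag has size at most 3, so the width is 3 − 1 = 2 and tw(G) ≤ 2. For the lower bound, the 3 vertices {1, 3, 4} are pairwise adjacent, and any tree decomposition puts a clique entirely inside one bag — forcing width ≥ 2. Combining the bounds, tw(G) = 2.

Treewidth 2.
One such decomposition:
Bags: B1 = {2, 3, 4}  B2 = {1, 3, 4}
Tree: B1–B2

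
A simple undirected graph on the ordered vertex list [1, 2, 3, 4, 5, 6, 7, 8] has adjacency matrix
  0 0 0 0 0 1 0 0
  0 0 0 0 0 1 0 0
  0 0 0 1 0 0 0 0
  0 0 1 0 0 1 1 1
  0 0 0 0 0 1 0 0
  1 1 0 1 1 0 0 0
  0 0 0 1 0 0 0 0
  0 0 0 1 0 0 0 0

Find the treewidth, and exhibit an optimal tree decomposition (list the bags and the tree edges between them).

Treewidth 1.
Bags: B1 = {4, 6}  B2 = {2, 6}  B3 = {4, 8}  B4 = {1, 6}  B5 = {5, 6}  B6 = {3, 4}  B7 = {4, 7}
Tree: B1–B2, B1–B3, B2–B4, B4–B5, B3–B6, B6–B7

Each bag holds 2 vertices, so the decomposition has width 1, which upper-bounds the treewidth. Any graph with an edge has treewidth ≥ 1, and G has the edge 6–4. Hence tw(G) = 1 exactly.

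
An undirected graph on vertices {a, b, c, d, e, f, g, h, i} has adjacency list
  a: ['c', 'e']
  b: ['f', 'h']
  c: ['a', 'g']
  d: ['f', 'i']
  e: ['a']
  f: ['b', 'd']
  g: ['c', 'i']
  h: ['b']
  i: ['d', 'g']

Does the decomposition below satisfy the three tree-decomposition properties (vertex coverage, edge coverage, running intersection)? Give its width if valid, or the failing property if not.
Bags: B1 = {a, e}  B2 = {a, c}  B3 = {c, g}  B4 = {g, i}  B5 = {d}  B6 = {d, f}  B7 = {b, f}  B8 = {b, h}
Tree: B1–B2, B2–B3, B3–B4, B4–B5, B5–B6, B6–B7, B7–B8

No — edge (i,d) lies in no bag.

A tree decomposition must satisfy three properties: every vertex lies in some bag; for every edge, both endpoints lie together in some bag; and for every vertex, the bags containing it form a connected subtree. Here edge (i,d) lies in no bag, so the decomposition is invalid.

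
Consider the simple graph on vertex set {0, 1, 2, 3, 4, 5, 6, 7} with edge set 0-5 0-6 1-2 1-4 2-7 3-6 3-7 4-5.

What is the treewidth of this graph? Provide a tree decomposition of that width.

Each bag holds 3 vertices, so the decomposition has width 2, which upper-bounds the treewidth. For the lower bound, G contains the cycle 6–0–5–4–1–2–7–3–6, so G is not a forest; only forests have treewidth ≤ 1, hence tw(G) ≥ 2. Hence tw(G) = 2 exactly.

Treewidth 2.
One such decomposition:
Bags: B1 = {0, 5, 6}  B2 = {4, 5, 6}  B3 = {1, 4, 6}  B4 = {1, 2, 6}  B5 = {2, 6, 7}  B6 = {3, 6, 7}
Tree: B1–B2, B2–B3, B3–B4, B4–B5, B5–B6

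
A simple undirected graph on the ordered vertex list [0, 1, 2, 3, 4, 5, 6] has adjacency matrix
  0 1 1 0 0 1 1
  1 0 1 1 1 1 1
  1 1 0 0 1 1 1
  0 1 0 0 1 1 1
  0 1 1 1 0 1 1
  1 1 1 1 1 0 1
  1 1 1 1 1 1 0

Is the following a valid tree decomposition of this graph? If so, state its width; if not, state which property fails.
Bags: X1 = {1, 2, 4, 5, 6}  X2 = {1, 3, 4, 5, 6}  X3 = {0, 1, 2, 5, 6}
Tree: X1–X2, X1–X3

Vertex coverage: the bags together contain {0, 1, 2, 3, 4, 5, 6}, the full vertex set. Edge coverage: each edge of G has both endpoints in at least one bag. Running intersection: for every vertex, the bags containing it form a connected subtree. All three properties hold, so this is a valid tree decomposition of width max|bag| − 1 = 4, and hence tw(G) ≤ 4.

Yes; width 4.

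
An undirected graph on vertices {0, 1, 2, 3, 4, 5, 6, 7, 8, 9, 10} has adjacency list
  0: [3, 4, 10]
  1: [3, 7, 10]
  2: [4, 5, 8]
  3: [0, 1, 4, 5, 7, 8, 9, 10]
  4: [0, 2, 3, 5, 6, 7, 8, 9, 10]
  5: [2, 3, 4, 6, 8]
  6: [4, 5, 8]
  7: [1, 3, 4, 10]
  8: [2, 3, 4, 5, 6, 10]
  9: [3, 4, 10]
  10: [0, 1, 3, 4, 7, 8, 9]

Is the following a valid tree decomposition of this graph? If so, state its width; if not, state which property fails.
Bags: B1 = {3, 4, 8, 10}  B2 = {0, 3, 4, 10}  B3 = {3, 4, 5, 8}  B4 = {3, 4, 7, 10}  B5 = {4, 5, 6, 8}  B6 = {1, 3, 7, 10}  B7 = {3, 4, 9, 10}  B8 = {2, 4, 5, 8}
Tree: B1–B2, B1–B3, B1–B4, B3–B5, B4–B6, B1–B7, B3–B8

Yes; width 3.

Vertex coverage: the bags together contain {0, 1, 2, 3, 4, 5, 6, 7, 8, 9, 10}, the full vertex set. Edge coverage: each edge of G has both endpoints in at least one bag. Running intersection: for every vertex, the bags containing it form a connected subtree. All three properties hold, so this is a valid tree decomposition of width max|bag| − 1 = 3, and hence tw(G) ≤ 3.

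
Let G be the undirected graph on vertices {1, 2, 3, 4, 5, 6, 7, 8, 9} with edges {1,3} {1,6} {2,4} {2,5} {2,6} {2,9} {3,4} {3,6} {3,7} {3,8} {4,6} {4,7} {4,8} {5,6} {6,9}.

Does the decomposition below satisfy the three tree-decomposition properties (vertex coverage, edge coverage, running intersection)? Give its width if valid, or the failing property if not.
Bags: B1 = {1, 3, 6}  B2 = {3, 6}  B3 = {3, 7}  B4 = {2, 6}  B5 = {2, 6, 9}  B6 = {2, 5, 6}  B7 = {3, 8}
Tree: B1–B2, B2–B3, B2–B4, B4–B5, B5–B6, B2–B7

A tree decomposition must satisfy three properties: every vertex lies in some bag; for every edge, both endpoints lie together in some bag; and for every vertex, the bags containing it form a connected subtree. Here vertex 4 appears in no bag, so the decomposition is invalid.

No — vertex 4 appears in no bag.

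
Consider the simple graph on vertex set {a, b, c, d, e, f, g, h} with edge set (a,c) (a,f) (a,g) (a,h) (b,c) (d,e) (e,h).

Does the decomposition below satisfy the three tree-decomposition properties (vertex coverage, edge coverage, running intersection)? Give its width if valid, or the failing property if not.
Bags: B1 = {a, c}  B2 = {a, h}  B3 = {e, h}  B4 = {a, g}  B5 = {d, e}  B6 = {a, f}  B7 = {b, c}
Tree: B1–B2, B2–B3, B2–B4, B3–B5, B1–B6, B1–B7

Yes; width 1.

Vertex coverage: the bags together contain {a, b, c, d, e, f, g, h}, the full vertex set. Edge coverage: each edge of G has both endpoints in at least one bag. Running intersection: for every vertex, the bags containing it form a connected subtree. All three properties hold, so this is a valid tree decomposition of width max|bag| − 1 = 1, and hence tw(G) ≤ 1.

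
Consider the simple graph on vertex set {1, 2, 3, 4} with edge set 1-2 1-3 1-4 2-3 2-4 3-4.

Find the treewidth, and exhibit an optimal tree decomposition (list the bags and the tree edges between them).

With just one bag of size 4, the width is 4 − 1 = 3, so tw(G) ≤ 3. Conversely, {1, 2, 3, 4} is a clique of size 4, and the vertices of any clique must share a bag in every tree decomposition; so some bag has ≥ 4 vertices and tw(G) ≥ 3. Hence tw(G) = 3 exactly.

Treewidth 3.
One such decomposition:
Bags: B1 = {1, 2, 3, 4}
Tree: (single bag)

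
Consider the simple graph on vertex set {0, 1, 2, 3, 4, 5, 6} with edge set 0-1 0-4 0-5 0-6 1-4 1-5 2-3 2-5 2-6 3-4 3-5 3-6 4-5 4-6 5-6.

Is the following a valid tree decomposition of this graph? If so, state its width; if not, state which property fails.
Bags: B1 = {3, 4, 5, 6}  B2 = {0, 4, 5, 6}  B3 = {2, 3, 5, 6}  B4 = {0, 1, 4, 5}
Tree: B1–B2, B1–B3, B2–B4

Checking the three conditions: (i) the bags cover all of {0, 1, 2, 3, 4, 5, 6}; (ii) for each edge, some bag contains both endpoints; (iii) the bags containing any fixed vertex form a subtree. All hold, so the decomposition is valid with width 4 − 1 = 3.

Yes; width 3.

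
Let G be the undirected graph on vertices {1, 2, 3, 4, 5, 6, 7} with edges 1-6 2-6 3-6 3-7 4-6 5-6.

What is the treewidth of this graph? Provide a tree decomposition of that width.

Treewidth 1.
Bags: B1 = {3, 7}  B2 = {3, 6}  B3 = {4, 6}  B4 = {1, 6}  B5 = {2, 6}  B6 = {5, 6}
Tree: B1–B2, B2–B3, B2–B4, B4–B5, B4–B6

Every bag has size at most 2, so the width is 2 − 1 = 1 and tw(G) ≤ 1. G has an edge, so its treewidth is at least 1. Therefore the treewidth is 1.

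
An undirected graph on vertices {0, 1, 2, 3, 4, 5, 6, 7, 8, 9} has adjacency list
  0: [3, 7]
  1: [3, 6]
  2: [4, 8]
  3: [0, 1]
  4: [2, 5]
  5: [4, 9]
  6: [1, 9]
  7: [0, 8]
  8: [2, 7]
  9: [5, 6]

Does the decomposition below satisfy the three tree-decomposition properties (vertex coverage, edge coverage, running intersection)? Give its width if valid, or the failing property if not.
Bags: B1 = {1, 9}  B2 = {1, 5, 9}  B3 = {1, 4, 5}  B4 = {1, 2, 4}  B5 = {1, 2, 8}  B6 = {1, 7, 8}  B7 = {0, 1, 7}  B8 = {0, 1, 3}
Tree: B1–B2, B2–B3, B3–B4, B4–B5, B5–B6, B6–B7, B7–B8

A tree decomposition must satisfy three properties: every vertex lies in some bag; for every edge, both endpoints lie together in some bag; and for every vertex, the bags containing it form a connected subtree. Here vertex 6 appears in no bag, so the decomposition is invalid.

No — vertex 6 appears in no bag.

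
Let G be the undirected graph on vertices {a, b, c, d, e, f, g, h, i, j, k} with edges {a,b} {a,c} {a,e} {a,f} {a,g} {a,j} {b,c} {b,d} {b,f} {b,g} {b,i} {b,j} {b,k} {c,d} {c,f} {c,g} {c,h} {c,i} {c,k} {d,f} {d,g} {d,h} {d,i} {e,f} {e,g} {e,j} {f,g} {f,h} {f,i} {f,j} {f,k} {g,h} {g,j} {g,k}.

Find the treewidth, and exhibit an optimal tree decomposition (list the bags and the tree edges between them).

Every bag has size at most 5, so the width is 5 − 1 = 4 and tw(G) ≤ 4. For the lower bound, the 5 vertices {a, e, f, g, j} are pairwise adjacent, and any tree decomposition puts a clique entirely inside one bag — forcing width ≥ 4. Hence tw(G) = 4 exactly.

Treewidth 4.
One such decomposition:
Bags: B1 = {b, c, d, f, g}  B2 = {a, b, c, f, g}  B3 = {b, c, f, g, k}  B4 = {c, d, f, g, h}  B5 = {a, b, f, g, j}  B6 = {a, e, f, g, j}  B7 = {b, c, d, f, i}
Tree: B1–B2, B1–B3, B1–B4, B2–B5, B5–B6, B1–B7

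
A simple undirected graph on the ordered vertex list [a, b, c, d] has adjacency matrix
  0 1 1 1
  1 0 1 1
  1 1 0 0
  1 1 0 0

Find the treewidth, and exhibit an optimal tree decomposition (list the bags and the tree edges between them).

Treewidth 2.
Bags: B1 = {a, b, c}  B2 = {a, b, d}
Tree: B1–B2

The largest bag has 3 vertices, giving width 2; this decomposition certifies tw(G) ≤ 2. Conversely, {a, b, d} is a clique of size 3, and the vertices of any clique must share a bag in every tree decomposition; so some bag has ≥ 3 vertices and tw(G) ≥ 2. Combining the bounds, tw(G) = 2.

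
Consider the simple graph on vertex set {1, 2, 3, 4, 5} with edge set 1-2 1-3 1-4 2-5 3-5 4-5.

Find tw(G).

2

A width-2 tree decomposition is:
Bags: B1 = {1, 2, 5}  B2 = {1, 4, 5}  B3 = {1, 3, 5}
Tree: B1–B2, B2–B3
Each bag holds 3 vertices, so the decomposition has width 2, which upper-bounds the treewidth. For the lower bound, G contains the cycle 2–1–4–5–2, so G is not a forest; only forests have treewidth ≤ 1, hence tw(G) ≥ 2. Hence tw(G) = 2 exactly.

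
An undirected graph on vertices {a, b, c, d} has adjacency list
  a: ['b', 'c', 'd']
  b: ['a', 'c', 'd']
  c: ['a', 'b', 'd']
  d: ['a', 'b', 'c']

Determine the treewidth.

3

A width-3 tree decomposition is:
Bags: B1 = {a, b, c, d}
Tree: (single bag)
With just one bag of size 4, the width is 4 − 1 = 3, so tw(G) ≤ 3. On the other hand G contains the 4-clique {a, b, c, d}. A clique must lie in a single bag of any decomposition, so no decomposition can have width below 3. Combining the bounds, tw(G) = 3.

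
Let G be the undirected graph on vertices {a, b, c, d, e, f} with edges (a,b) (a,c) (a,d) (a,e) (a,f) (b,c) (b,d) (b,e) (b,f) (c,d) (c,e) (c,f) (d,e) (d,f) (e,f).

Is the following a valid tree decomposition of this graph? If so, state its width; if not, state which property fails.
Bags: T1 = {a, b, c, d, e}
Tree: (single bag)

A tree decomposition must satisfy three properties: every vertex lies in some bag; for every edge, both endpoints lie together in some bag; and for every vertex, the bags containing it form a connected subtree. Here vertex f appears in no bag, so the decomposition is invalid.

No — vertex f appears in no bag.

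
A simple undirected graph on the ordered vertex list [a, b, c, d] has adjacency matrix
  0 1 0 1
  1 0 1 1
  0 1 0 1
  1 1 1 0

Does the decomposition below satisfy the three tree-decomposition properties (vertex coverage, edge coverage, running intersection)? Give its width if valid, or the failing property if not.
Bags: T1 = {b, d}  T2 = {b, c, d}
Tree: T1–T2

A tree decomposition must satisfy three properties: every vertex lies in some bag; for every edge, both endpoints lie together in some bag; and for every vertex, the bags containing it form a connected subtree. Here vertex a appears in no bag, so the decomposition is invalid.

No — vertex a appears in no bag.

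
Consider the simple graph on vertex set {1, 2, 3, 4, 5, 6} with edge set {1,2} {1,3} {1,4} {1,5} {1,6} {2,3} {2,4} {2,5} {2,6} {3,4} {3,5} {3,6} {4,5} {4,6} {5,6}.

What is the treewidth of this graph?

5

A width-5 tree decomposition is:
Bags: B1 = {1, 2, 3, 4, 5, 6}
Tree: (single bag)
With just one bag of size 6, the width is 6 − 1 = 5, so tw(G) ≤ 5. For the lower bound, the 6 vertices {1, 2, 3, 4, 5, 6} are pairwise adjacent, and any tree decomposition puts a clique entirely inside one bag — forcing width ≥ 5. Therefore the treewidth is 5.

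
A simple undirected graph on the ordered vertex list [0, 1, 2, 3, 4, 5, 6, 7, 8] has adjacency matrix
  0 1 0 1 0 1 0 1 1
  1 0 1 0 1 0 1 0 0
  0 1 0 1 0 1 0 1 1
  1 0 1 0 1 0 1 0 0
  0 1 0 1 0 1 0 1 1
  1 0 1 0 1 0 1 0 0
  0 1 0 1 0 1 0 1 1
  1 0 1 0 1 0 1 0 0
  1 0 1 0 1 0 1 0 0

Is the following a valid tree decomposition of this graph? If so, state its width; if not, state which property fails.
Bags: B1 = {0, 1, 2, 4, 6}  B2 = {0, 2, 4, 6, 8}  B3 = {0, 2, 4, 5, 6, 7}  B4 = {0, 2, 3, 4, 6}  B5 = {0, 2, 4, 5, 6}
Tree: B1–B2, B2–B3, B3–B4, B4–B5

No — bags containing vertex 5 are not connected in the tree.

A tree decomposition must satisfy three properties: every vertex lies in some bag; for every edge, both endpoints lie together in some bag; and for every vertex, the bags containing it form a connected subtree. Here bags containing vertex 5 are not connected in the tree, so the decomposition is invalid.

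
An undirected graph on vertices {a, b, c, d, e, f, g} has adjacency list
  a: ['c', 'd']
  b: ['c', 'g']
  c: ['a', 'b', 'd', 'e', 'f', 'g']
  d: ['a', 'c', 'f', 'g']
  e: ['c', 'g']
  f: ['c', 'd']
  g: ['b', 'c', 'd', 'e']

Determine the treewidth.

2

A width-2 tree decomposition is:
Bags: B1 = {c, e, g}  B2 = {c, d, g}  B3 = {b, c, g}  B4 = {a, c, d}  B5 = {c, d, f}
Tree: B1–B2, B2–B3, B2–B4, B2–B5
Each bag holds 3 vertices, so the decomposition has width 2, which upper-bounds the treewidth. On the other hand G contains the 3-clique {c, d, g}. A clique must lie in a single bag of any decomposition, so no decomposition can have width below 2. Hence tw(G) = 2 exactly.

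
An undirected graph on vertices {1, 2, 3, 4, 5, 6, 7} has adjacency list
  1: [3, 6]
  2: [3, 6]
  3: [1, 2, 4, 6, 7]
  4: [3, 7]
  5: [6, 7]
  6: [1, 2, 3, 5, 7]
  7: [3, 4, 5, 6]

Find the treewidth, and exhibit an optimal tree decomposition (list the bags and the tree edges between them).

Treewidth 2.
Bags: B1 = {3, 6, 7}  B2 = {5, 6, 7}  B3 = {2, 3, 6}  B4 = {1, 3, 6}  B5 = {3, 4, 7}
Tree: B1–B2, B1–B3, B3–B4, B1–B5

The largest bag has 3 vertices, giving width 2; this decomposition certifies tw(G) ≤ 2. Conversely, {3, 4, 7} is a clique of size 3, and the vertices of any clique must share a bag in every tree decomposition; so some bag has ≥ 3 vertices and tw(G) ≥ 2. Combining the bounds, tw(G) = 2.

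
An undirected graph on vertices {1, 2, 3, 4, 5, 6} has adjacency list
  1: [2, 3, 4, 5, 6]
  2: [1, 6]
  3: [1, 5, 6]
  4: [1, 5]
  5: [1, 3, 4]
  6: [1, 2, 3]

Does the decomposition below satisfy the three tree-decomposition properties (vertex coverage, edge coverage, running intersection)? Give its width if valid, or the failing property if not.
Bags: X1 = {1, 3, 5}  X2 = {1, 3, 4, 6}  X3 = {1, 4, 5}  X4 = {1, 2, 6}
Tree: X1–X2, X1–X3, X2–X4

A tree decomposition must satisfy three properties: every vertex lies in some bag; for every edge, both endpoints lie together in some bag; and for every vertex, the bags containing it form a connected subtree. Here bags containing vertex 4 are not connected in the tree, so the decomposition is invalid.

No — bags containing vertex 4 are not connected in the tree.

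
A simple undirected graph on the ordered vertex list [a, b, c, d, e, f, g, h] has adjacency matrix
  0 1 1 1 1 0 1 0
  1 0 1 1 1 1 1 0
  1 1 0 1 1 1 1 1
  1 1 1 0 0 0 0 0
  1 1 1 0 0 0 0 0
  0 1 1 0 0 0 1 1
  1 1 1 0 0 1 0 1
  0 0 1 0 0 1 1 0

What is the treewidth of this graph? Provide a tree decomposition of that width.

Each bag holds 4 vertices, so the decomposition has width 3, which upper-bounds the treewidth. On the other hand G contains the 4-clique {c, f, g, h}. A clique must lie in a single bag of any decomposition, so no decomposition can have width below 3. Therefore the treewidth is 3.

Treewidth 3.
One optimal decomposition is:
Bags: B1 = {c, f, g, h}  B2 = {b, c, f, g}  B3 = {a, b, c, g}  B4 = {a, b, c, d}  B5 = {a, b, c, e}
Tree: B1–B2, B2–B3, B3–B4, B3–B5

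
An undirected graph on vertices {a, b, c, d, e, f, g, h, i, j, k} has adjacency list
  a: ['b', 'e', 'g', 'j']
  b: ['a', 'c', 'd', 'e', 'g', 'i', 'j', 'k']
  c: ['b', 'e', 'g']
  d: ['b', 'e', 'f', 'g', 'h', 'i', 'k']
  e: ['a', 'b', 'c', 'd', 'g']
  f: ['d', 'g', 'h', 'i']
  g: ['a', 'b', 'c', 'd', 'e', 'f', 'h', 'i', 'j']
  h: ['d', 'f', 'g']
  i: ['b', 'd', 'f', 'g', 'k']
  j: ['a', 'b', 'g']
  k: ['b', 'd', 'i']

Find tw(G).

3

A width-3 tree decomposition is:
Bags: B1 = {b, d, e, g}  B2 = {a, b, e, g}  B3 = {b, d, g, i}  B4 = {a, b, g, j}  B5 = {d, f, g, i}  B6 = {d, f, g, h}  B7 = {b, c, e, g}  B8 = {b, d, i, k}
Tree: B1–B2, B1–B3, B2–B4, B3–B5, B5–B6, B1–B7, B3–B8
Each bag holds 4 vertices, so the decomposition has width 3, which upper-bounds the treewidth. Conversely, {d, f, g, h} is a clique of size 4, and the vertices of any clique must share a bag in every tree decomposition; so some bag has ≥ 4 vertices and tw(G) ≥ 3. Therefore the treewidth is 3.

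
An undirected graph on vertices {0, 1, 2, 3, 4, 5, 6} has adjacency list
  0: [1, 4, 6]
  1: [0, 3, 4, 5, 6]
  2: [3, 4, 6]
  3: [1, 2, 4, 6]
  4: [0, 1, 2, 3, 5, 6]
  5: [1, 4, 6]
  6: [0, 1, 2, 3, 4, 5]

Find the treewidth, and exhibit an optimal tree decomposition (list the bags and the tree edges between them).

Treewidth 3.
One such decomposition:
Bags: B1 = {1, 4, 5, 6}  B2 = {1, 3, 4, 6}  B3 = {0, 1, 4, 6}  B4 = {2, 3, 4, 6}
Tree: B1–B2, B2–B3, B2–B4

The largest bag has 4 vertices, giving width 3; this decomposition certifies tw(G) ≤ 3. On the other hand G contains the 4-clique {0, 1, 4, 6}. A clique must lie in a single bag of any decomposition, so no decomposition can have width below 3. The upper and lower bounds meet at 3, so that is the treewidth.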